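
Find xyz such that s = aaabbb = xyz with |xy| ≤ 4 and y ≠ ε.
x = 'a', y = 'aab', z = 'bb'

For s = aaabbb and p = 4, one valid decomposition is:
- x = 'a' (length 1)
- y = 'aab' (length 3)
- z = 'bb' (length 2)

Verification:
- xyz = 'a' + 'aab' + 'bb' = aaabbb ✓
- |xy| = 4 ≤ 4 ✓
- |y| = 3 > 0 ✓

All pumping lemma constraints are satisfied.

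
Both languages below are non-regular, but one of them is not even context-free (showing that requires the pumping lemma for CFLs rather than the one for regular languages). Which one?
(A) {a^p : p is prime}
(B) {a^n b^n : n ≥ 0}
(A) {a^p : p is prime}

(A) {a^p : p is prime} requires the CFL pumping lemma.

- {a^n b^n : n ≥ 0} is context-free (but not regular)
  • Can be shown non-regular with the regular pumping lemma
  • After pumping, the number of a's and b's become unequal

- {a^p : p is prime} is NOT context-free
  • Requires the CFL pumping lemma to prove
  • The CFL pumping lemma also fails because prime gaps are unbounded

The CFL pumping lemma is "stronger" in that it can prove non-membership
in the larger class of context-free languages.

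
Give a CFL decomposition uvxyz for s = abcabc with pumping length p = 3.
u='ab', v='c', x='a', y='b', z='c'

For s = abcabc with pumping length p = 3:

One valid decomposition:
- u = 'ab'
- v = 'c'
- x = 'a'
- y = 'b'
- z = 'c'

Verification:
- uvxyz = 'ab' + 'c' + 'a' + 'b' + 'c' = abcabc ✓
- |vxy| = |'cab'| = 3 ≤ 3 ✓
- |vy| = |'cb'| = 2 > 0 ✓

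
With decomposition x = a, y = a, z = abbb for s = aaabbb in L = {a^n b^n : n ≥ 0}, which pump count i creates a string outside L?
i = 2

xy²z = a · aa · abbb = aaaabbb; aaaabbb has 4 a's and 3 b's; 4 ≠ 3, so it is not in L.
(Other choices also work, e.g. i = 0, 3; only i = 1 is guaranteed to stay in L since xy¹z = s.)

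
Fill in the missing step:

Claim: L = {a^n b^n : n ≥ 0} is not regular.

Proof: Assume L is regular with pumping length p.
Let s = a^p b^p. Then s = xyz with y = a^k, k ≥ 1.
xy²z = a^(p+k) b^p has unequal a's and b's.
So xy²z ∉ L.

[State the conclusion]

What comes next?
This contradicts the pumping lemma for regular languages,
which guarantees xy^i z ∈ L for all i ≥ 0.

Since our assumption that L is regular leads to a contradiction,
we conclude that L = {a^n b^n : n ≥ 0} is NOT regular. ∎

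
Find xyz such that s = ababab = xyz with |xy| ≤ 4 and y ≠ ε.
x = 'ab', y = 'a', z = 'bab'

For s = ababab and p = 4, one valid decomposition is:
- x = 'ab' (length 2)
- y = 'a' (length 1)
- z = 'bab' (length 3)

Verification:
- xyz = 'ab' + 'a' + 'bab' = ababab ✓
- |xy| = 3 ≤ 4 ✓
- |y| = 1 > 0 ✓

All pumping lemma constraints are satisfied.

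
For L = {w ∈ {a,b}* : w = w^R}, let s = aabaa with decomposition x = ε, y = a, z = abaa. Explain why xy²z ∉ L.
xy²z = aaabaa ∉ L

Pumping with i = 2 replaces y = a by y² = aa:
- Original: s = xyz = aabaa; aabaa reversed is aabaa, the same string, so it is a palindrome and is in L
- Pumped: xy²z = ε · aa · abaa = aaabaa
- aaabaa reversed is aabaaa ≠ aaabaa, so it is not a palindrome and is not in L

The pumping lemma would require xy²z ∈ L, so this decomposition yields a contradiction.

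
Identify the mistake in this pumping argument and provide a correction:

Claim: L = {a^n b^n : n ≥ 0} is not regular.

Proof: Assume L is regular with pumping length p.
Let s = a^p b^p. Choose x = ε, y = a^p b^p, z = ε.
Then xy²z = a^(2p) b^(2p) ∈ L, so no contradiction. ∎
Error: The decomposition violates |xy| ≤ p. With y = a^p b^p, |xy| = |y| = 2p > p. (The proof also miscomputes xy²z, which would be a^p b^p a^p b^p rather than a^(2p) b^(2p), and it wrongly treats one harmless decomposition as settling the matter — the prover does not get to choose the decomposition.)

Correction: The pumping lemma requires |xy| ≤ p, and the argument must handle every decomposition satisfying |xy| ≤ p, |y| ≥ 1. Since s starts with p a's, any such y consists only of a's, say y = a^k with k ≥ 1. Then xy²z = a^(p+k) b^p has unequal numbers of a's and b's, so xy²z ∉ L — the required contradiction.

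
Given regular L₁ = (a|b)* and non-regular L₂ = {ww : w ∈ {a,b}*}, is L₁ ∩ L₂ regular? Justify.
No — L₁ ∩ L₂ is not regular.

(a|b)* is all strings over {a,b}, so L₁ ∩ L₂ = {ww : w ∈ {a,b}*} = L₂ itself, which is not regular (pump s = a^p b a^p b).

Note that the bare facts "L₁ regular, L₂ non-regular" do not settle the question by themselves: the closure of regular languages under ∪, ∩, complement and difference applies only when BOTH operands are regular. With a non-regular operand the result can come out regular or non-regular depending on the specific languages, so one has to work out L₁ ∩ L₂ for this particular pair, as above.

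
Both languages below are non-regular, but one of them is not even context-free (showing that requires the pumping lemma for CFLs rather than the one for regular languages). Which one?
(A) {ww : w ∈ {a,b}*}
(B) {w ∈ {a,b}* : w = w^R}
(A) {ww : w ∈ {a,b}*}

(A) {ww : w ∈ {a,b}*} requires the CFL pumping lemma.

- {w ∈ {a,b}* : w = w^R} is context-free (but not regular)
  • Can be shown non-regular with the regular pumping lemma
  • After pumping, the string is no longer symmetric

- {ww : w ∈ {a,b}*} is NOT context-free
  • Requires the CFL pumping lemma to prove
  • Even a PDA cannot compare two arbitrary halves symbol by symbol; CFL pumping on a^p b^p a^p b^p fails

The CFL pumping lemma is "stronger" in that it can prove non-membership
in the larger class of context-free languages.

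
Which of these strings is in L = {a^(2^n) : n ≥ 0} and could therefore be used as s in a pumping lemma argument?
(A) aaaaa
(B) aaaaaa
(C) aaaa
(C) aaaa

The pumping lemma is applied to a string s that lies in L, so first check membership of each option:
- (A) aaaaa has length 5, strictly between 2^2 = 4 and 2^3 = 8, so it is not in L ✗
- (B) aaaaaa has length 6, strictly between 2^2 = 4 and 2^3 = 8, so it is not in L ✗
- (C) aaaa has length 4 = 2^2, so it is in L ✓

Only (C) aaaa is in L, so it is the only candidate that could play the role of s.
(In a complete proof one picks s in terms of the pumping length p so that |s| ≥ p is guaranteed; a fixed string like aaaa illustrates the shape of such an s.)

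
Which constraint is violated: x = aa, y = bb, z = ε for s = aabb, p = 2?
Violated: |xy| ≤ p

The decomposition x = aa, y = bb, z = ε for s = aabb with p = 2
violates the constraint: |xy| ≤ p

|xy| = |aabb| = 4 > 2 = p. The decomposition puts too many characters in xy.

Pumping lemma constraints:
1. xyz = s (decomposition is valid)
2. |xy| ≤ p
3. |y| > 0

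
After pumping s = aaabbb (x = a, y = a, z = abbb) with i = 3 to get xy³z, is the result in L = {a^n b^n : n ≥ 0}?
No

xy³z = a · aaa · abbb = aaaaabbb.
aaaaabbb has 5 a's and 3 b's; 5 ≠ 3, so it is not in L.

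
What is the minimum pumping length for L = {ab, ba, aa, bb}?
p = 3

For a finite language L, the pumping lemma holds vacuously if p > max|s| for s ∈ L.

The longest string in L = {ab, ba, aa, bb} has length 2.
If p = 3, then no string s ∈ L has |s| ≥ p, so the condition is vacuously true.

The minimum pumping length is p = 3.

Why no smaller p works: for any p ≤ 2, the longest string s ∈ L has |s| = 2 ≥ p, so it would
have to be pumpable; but pumping up (i = 2, 3, ...) produces ever longer strings, which cannot all lie in the
finite language L. So the pumping property fails for every p ≤ 2.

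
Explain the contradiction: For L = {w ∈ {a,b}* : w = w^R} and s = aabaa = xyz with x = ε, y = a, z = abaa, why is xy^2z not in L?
xy²z = aaabaa ∉ L

Pumping with i = 2 replaces y = a by y² = aa:
- Original: s = xyz = aabaa; aabaa reversed is aabaa, the same string, so it is a palindrome and is in L
- Pumped: xy²z = ε · aa · abaa = aaabaa
- aaabaa reversed is aabaaa ≠ aaabaa, so it is not a palindrome and is not in L

The pumping lemma would require xy²z ∈ L, so this decomposition yields a contradiction.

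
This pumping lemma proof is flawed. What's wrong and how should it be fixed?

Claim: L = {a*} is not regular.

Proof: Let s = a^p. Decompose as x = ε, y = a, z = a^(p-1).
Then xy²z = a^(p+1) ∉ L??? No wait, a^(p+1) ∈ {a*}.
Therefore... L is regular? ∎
Error: The proof attempts to show a*  is not regular, but a* IS regular!

Correction: a* is a regular language (recognized by a simple DFA with one accepting state and self-loop on 'a'). The pumping lemma can only prove non-regularity, not regularity. For regular languages, pumping always works.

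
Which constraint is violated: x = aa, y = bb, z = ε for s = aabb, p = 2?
Violated: |xy| ≤ p

The decomposition x = aa, y = bb, z = ε for s = aabb with p = 2
violates the constraint: |xy| ≤ p

|xy| = |aabb| = 4 > 2 = p. The decomposition puts too many characters in xy.

Pumping lemma constraints:
1. xyz = s (decomposition is valid)
2. |xy| ≤ p
3. |y| > 0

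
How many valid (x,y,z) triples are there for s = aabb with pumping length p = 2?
3

For s = 'aabb' with pumping length p = 2:

Constraints: |xy| ≤ 2, |y| > 0

Valid decompositions (|xy| ≤ p, |y| ≥ 1):
  • x='', y='a', z='abb'
  • x='a', y='a', z='bb'
  • x='', y='aa', z='bb'

Total count: 3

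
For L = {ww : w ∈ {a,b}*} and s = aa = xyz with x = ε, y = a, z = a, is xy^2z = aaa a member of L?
No

xy²z = ε · aa · a = aaa.
aaa has odd length 3, so it cannot be written as ww and is not in L.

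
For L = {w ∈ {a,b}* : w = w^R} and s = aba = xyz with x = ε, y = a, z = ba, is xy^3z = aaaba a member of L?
No

xy³z = ε · aaa · ba = aaaba.
aaaba reversed is abaaa ≠ aaaba, so it is not a palindrome and is not in L.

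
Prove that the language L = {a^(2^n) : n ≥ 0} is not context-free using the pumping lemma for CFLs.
Assume for contradiction that L is context-free, and let p ≥ 1 be the pumping length given by the pumping lemma for CFLs.
Choose s = a^(2^p). Then s ∈ L and |s| = 2^p ≥ p.
By the CFL pumping lemma, s = uvxyz for some u, v, x, y, z with |vxy| ≤ p, |vy| ≥ 1, and uv^i xy^i z ∈ L for every i ≥ 0.
All symbols are a's, so only lengths matter: let k = |vy|, with 1 ≤ k ≤ |vxy| ≤ p < 2^p.

Take i = 2: |uv²xy²z| = 2^p + k, and 2^p < 2^p + k < 2^p + 2^p = 2^(p+1).
So the length lies strictly between consecutive powers of two and is not a power of 2; uv²xy²z ∉ L.

This contradicts the CFL pumping lemma, which requires uv^i xy^i z ∈ L for all i ≥ 0.
Hence L = {a^(2^n) : n ≥ 0} is not context-free. ∎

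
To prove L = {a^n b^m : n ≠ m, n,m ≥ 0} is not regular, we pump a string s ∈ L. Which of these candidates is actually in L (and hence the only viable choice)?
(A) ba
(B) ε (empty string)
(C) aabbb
(C) aabbb

The pumping lemma is applied to a string s that lies in L, so first check membership of each option:
- (A) ba has an a after a b, so it is not of the form a^n b^m and is not in L ✗
- (B) ε = a^0 b^0 has n = m = 0, so it is not in L ✗
- (C) aabbb = a^2 b^3 with 2 ≠ 3, so it is in L ✓

Only (C) aabbb is in L, so it is the only candidate that could play the role of s.
(In a complete proof one picks s in terms of the pumping length p so that |s| ≥ p is guaranteed; a fixed string like aabbb illustrates the shape of such an s.)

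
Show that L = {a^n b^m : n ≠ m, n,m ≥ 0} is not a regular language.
Assume for contradiction that L is regular, and let p ≥ 1 be the pumping length given by the pumping lemma.
Choose s = a^p b^(p + p!). Then s ∈ L because p ≠ p + p! (as p! ≥ 1), and |s| ≥ p.
By the pumping lemma, s = xyz for some x, y, z with |xy| ≤ p, |y| ≥ 1, and xy^i z ∈ L for every i ≥ 0.
Since |xy| ≤ p and the first p symbols of s are all a's, y = a^k for some k with 1 ≤ k ≤ p.
For every i ≥ 0, xy^i z = a^(p + (i − 1)k) b^(p + p!).

Because 1 ≤ k ≤ p, k divides p!. Let t = p!/k (a positive integer) and take i = t + 1.
Then the number of a's is p + tk = p + p!, which equals the number of b's.
So xy^(t+1) z = a^(p + p!) b^(p + p!) has equally many a's and b's and is NOT in L.

This contradicts the pumping lemma, which requires xy^i z ∈ L for all i ≥ 0.
Hence L = {a^n b^m : n ≠ m, n,m ≥ 0} is not regular. ∎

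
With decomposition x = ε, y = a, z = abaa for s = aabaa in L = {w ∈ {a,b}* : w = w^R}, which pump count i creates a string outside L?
i = 2

xy²z = ε · aa · abaa = aaabaa; aaabaa reversed is aabaaa ≠ aaabaa, so it is not a palindrome and is not in L.
(Other choices also work, e.g. i = 0, 3; only i = 1 is guaranteed to stay in L since xy¹z = s.)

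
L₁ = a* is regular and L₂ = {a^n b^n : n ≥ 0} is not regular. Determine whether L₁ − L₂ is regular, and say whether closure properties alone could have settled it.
Yes — L₁ − L₂ is regular.

The only string of a* that lies in {a^n b^n} is ε, so L₁ − L₂ = a* − {ε} = a⁺ = aa*, which is regular.

Note that the bare facts "L₁ regular, L₂ non-regular" do not settle the question by themselves: the closure of regular languages under ∪, ∩, complement and difference applies only when BOTH operands are regular. With a non-regular operand the result can come out regular or non-regular depending on the specific languages, so one has to work out L₁ − L₂ for this particular pair, as above.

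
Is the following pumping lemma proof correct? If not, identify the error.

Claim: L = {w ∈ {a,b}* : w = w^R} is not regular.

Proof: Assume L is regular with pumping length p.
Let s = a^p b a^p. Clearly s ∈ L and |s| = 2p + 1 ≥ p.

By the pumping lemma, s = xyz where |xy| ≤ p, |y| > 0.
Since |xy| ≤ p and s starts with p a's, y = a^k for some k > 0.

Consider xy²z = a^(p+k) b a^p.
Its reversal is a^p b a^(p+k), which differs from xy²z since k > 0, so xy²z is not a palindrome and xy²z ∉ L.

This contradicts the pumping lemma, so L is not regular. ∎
The proof is correct.

This proof is valid because:
1. s = a^p b a^p is in L and is chosen in terms of p, so |s| ≥ p holds for every p
2. The decomposition analysis is correct: |xy| ≤ p forces y to lie inside the leading a's
3. The contradiction is valid: a^(p+k) b a^p has more a's before the b than after it, so it is not a palindrome
4. The conclusion follows logically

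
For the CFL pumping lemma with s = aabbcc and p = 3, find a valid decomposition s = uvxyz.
u='aa', v='b', x='b', y='c', z='c'

For s = aabbcc with pumping length p = 3:

One valid decomposition:
- u = 'aa'
- v = 'b'
- x = 'b'
- y = 'c'
- z = 'c'

Verification:
- uvxyz = 'aa' + 'b' + 'b' + 'c' + 'c' = aabbcc ✓
- |vxy| = |'bbc'| = 3 ≤ 3 ✓
- |vy| = |'bc'| = 2 > 0 ✓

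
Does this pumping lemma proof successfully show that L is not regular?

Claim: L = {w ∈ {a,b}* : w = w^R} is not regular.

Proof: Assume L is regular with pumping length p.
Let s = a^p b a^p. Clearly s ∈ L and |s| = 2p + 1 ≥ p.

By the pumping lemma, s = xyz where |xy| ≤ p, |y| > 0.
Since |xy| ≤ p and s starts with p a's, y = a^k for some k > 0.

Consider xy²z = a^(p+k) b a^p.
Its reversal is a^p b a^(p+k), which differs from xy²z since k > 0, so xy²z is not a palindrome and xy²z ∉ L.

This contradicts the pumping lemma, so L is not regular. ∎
The proof is correct.

This proof is valid because:
1. s = a^p b a^p is in L and is chosen in terms of p, so |s| ≥ p holds for every p
2. The decomposition analysis is correct: |xy| ≤ p forces y to lie inside the leading a's
3. The contradiction is valid: a^(p+k) b a^p has more a's before the b than after it, so it is not a palindrome
4. The conclusion follows logically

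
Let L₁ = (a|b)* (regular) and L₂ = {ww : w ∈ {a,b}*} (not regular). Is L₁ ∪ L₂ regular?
Yes — L₁ ∪ L₂ is regular.

{ww} ⊆ (a|b)*, so L₁ ∪ L₂ = (a|b)*, which is regular.

Note that the bare facts "L₁ regular, L₂ non-regular" do not settle the question by themselves: the closure of regular languages under ∪, ∩, complement and difference applies only when BOTH operands are regular. With a non-regular operand the result can come out regular or non-regular depending on the specific languages, so one has to work out L₁ ∪ L₂ for this particular pair, as above.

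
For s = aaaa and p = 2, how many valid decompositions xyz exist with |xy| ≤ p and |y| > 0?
3

For s = 'aaaa' with pumping length p = 2:

Constraints: |xy| ≤ 2, |y| > 0

Valid decompositions (|xy| ≤ p, |y| ≥ 1):
  • x='', y='a', z='aaa'
  • x='a', y='a', z='aa'
  • x='', y='aa', z='aa'

Total count: 3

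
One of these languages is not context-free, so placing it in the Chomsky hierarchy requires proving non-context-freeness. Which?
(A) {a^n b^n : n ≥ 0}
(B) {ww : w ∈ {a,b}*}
(B) {ww : w ∈ {a,b}*}

(B) {ww : w ∈ {a,b}*} requires the CFL pumping lemma.

- {a^n b^n : n ≥ 0} is context-free (but not regular)
  • Can be shown non-regular with the regular pumping lemma
  • After pumping, the number of a's and b's become unequal

- {ww : w ∈ {a,b}*} is NOT context-free
  • Requires the CFL pumping lemma to prove
  • Cannot verify equality of two arbitrary substrings

The CFL pumping lemma is "stronger" in that it can prove non-membership
in the larger class of context-free languages.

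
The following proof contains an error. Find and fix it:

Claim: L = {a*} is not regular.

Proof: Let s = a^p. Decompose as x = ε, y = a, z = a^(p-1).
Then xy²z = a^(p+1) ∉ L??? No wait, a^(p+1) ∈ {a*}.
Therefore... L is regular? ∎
Error: The proof attempts to show a*  is not regular, but a* IS regular!

Correction: a* is a regular language (recognized by a simple DFA with one accepting state and self-loop on 'a'). The pumping lemma can only prove non-regularity, not regularity. For regular languages, pumping always works.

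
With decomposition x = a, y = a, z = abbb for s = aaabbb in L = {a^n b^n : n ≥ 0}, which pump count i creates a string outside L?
i = 2

xy²z = a · aa · abbb = aaaabbb; aaaabbb has 4 a's and 3 b's; 4 ≠ 3, so it is not in L.
(Other choices also work, e.g. i = 0, 3; only i = 1 is guaranteed to stay in L since xy¹z = s.)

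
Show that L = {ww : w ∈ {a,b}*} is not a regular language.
Assume for contradiction that L is regular, and let p ≥ 1 be the pumping length given by the pumping lemma.
Choose s = a^p b a^p b. Then s ∈ L (take w = a^p b) and |s| = 2p + 2 ≥ p.
By the pumping lemma, s = xyz for some x, y, z with |xy| ≤ p, |y| ≥ 1, and xy^i z ∈ L for every i ≥ 0.
Since |xy| ≤ p and the first p symbols of s are all a's, y = a^k for some k with 1 ≤ k ≤ p.

Take i = 2: t = xy²z = a^(p + k) b a^p b.
Suppose t = uu for some string u. The string t contains exactly two b's and ends in b, so u contains exactly one b and ends in b; hence u = a^j b for some j, and uu = a^j b a^j b. Comparing with t = a^(p + k) b a^p b forces j = p + k (first block) and j = p (second block), which is impossible since k ≥ 1. So t ∉ L.

This contradicts the pumping lemma, which requires xy^i z ∈ L for all i ≥ 0.
Hence L = {ww : w ∈ {a,b}*} is not regular. ∎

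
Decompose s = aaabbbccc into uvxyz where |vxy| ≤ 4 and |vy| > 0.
u='aa', v='a', x='bb', y='b', z='ccc'

For s = aaabbbccc with pumping length p = 4:

One valid decomposition:
- u = 'aa'
- v = 'a'
- x = 'bb'
- y = 'b'
- z = 'ccc'

Verification:
- uvxyz = 'aa' + 'a' + 'bb' + 'b' + 'ccc' = aaabbbccc ✓
- |vxy| = |'abbb'| = 4 ≤ 4 ✓
- |vy| = |'ab'| = 2 > 0 ✓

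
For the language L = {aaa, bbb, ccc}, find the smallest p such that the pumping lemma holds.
p = 4

For a finite language L, the pumping lemma holds vacuously if p > max|s| for s ∈ L.

The longest string in L = {aaa, bbb, ccc} has length 3.
If p = 4, then no string s ∈ L has |s| ≥ p, so the condition is vacuously true.

The minimum pumping length is p = 4.

Why no smaller p works: for any p ≤ 3, the longest string s ∈ L has |s| = 3 ≥ p, so it would
have to be pumpable; but pumping up (i = 2, 3, ...) produces ever longer strings, which cannot all lie in the
finite language L. So the pumping property fails for every p ≤ 3.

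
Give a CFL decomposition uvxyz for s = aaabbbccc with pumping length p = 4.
u='aa', v='a', x='bb', y='b', z='ccc'

For s = aaabbbccc with pumping length p = 4:

One valid decomposition:
- u = 'aa'
- v = 'a'
- x = 'bb'
- y = 'b'
- z = 'ccc'

Verification:
- uvxyz = 'aa' + 'a' + 'bb' + 'b' + 'ccc' = aaabbbccc ✓
- |vxy| = |'abbb'| = 4 ≤ 4 ✓
- |vy| = |'ab'| = 2 > 0 ✓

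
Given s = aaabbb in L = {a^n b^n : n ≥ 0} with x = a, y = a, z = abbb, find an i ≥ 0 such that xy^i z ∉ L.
i = 0

xy⁰z = a · ε · abbb = aabbb; aabbb has 2 a's and 3 b's; 2 ≠ 3, so it is not in L.
(Other choices also work, e.g. i = 2, 3; only i = 1 is guaranteed to stay in L since xy¹z = s.)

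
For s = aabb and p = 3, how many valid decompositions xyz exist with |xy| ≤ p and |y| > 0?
6

For s = 'aabb' with pumping length p = 3:

Constraints: |xy| ≤ 3, |y| > 0

Valid decompositions (|xy| ≤ p, |y| ≥ 1):
  • x='', y='a', z='abb'
  • x='a', y='a', z='bb'
  • x='', y='aa', z='bb'
  • x='aa', y='b', z='b'
  • x='a', y='ab', z='b'
  • x='', y='aab', z='b'

Total count: 6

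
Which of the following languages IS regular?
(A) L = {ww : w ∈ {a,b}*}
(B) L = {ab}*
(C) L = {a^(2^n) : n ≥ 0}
(B) {ab}*

(B) L = {ab}* is regular.

This can be recognized by a finite automaton (DFA/NFA).
Regular expressions like {ab}* define regular languages.

The other choices are not regular:
- {a^(2^n) : n ≥ 0}: After pumping, length is no longer a power of 2
- {ww : w ∈ {a,b}*}: After pumping, the two halves no longer match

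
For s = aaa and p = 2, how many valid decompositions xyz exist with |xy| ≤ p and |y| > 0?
3

For s = 'aaa' with pumping length p = 2:

Constraints: |xy| ≤ 2, |y| > 0

Valid decompositions (|xy| ≤ p, |y| ≥ 1):
  • x='', y='a', z='aa'
  • x='a', y='a', z='a'
  • x='', y='aa', z='a'

Total count: 3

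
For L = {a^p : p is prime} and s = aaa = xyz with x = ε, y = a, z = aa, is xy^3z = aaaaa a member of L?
Yes

xy³z = ε · aaa · aa = aaaaa.
aaaaa has length 5, which is prime, so it is in L.
(A single pumped string landing in L is not a contradiction by itself; a non-regularity proof needs some i for which xy^i z ∉ L, for every admissible decomposition.)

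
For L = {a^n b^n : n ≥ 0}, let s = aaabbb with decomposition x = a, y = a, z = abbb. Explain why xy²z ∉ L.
xy²z = aaaabbb ∉ L

Pumping with i = 2 replaces y = a by y² = aa:
- Original: s = xyz = aaabbb; aaabbb = a^3 b^3 has equal counts (3 = 3), so it is in L
- Pumped: xy²z = a · aa · abbb = aaaabbb
- aaaabbb has 4 a's and 3 b's; 4 ≠ 3, so it is not in L

The pumping lemma would require xy²z ∈ L, so this decomposition yields a contradiction.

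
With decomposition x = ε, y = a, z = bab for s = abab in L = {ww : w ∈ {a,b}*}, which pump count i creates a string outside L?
i = 0

xy⁰z = ε · ε · bab = bab; bab has odd length 3, so it cannot be written as ww and is not in L.
(Other choices also work, e.g. i = 2, 3; only i = 1 is guaranteed to stay in L since xy¹z = s.)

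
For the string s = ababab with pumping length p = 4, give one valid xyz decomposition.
x = 'a', y = 'bab', z = 'ab'

For s = ababab and p = 4, one valid decomposition is:
- x = 'a' (length 1)
- y = 'bab' (length 3)
- z = 'ab' (length 2)

Verification:
- xyz = 'a' + 'bab' + 'ab' = ababab ✓
- |xy| = 4 ≤ 4 ✓
- |y| = 3 > 0 ✓

All pumping lemma constraints are satisfied.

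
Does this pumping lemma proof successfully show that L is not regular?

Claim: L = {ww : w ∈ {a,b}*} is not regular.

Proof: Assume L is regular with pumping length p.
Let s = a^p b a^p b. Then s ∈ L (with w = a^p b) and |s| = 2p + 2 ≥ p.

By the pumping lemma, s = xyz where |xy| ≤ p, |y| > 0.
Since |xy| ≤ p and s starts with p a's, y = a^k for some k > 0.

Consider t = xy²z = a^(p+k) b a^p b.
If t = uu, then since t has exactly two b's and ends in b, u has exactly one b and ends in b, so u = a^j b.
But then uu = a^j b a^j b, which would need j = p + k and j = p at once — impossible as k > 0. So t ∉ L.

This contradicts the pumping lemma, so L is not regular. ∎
The proof is correct.

This proof is valid because:
1. s = a^p b a^p b is in L and is chosen in terms of p, so |s| ≥ p holds for every p
2. The decomposition analysis is correct: |xy| ≤ p forces y to lie inside the leading a's
3. The contradiction is valid: the argument shows a^(p+k) b a^p b cannot be split into two equal halves
4. The conclusion follows logically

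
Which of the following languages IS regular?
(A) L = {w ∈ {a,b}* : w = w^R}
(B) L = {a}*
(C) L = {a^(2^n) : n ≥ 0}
(B) {a}*

(B) L = {a}* is regular.

This can be recognized by a finite automaton (DFA/NFA).
Regular expressions like {a}* define regular languages.

The other choices are not regular:
- {w ∈ {a,b}* : w = w^R}: After pumping, the string is no longer symmetric
- {a^(2^n) : n ≥ 0}: After pumping, length is no longer a power of 2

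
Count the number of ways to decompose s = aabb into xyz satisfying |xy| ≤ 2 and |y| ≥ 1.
3

For s = 'aabb' with pumping length p = 2:

Constraints: |xy| ≤ 2, |y| > 0

Valid decompositions (|xy| ≤ p, |y| ≥ 1):
  • x='', y='a', z='abb'
  • x='a', y='a', z='bb'
  • x='', y='aa', z='bb'

Total count: 3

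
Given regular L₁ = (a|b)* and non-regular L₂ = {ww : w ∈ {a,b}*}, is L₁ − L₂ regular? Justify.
No — L₁ − L₂ is not regular.

L₁ − L₂ is the complement of {ww} within {a,b}*. If it were regular, its complement {ww} would be regular as well (regular languages are closed under complement) — contradiction. So L₁ − L₂ is not regular.

Note that the bare facts "L₁ regular, L₂ non-regular" do not settle the question by themselves: the closure of regular languages under ∪, ∩, complement and difference applies only when BOTH operands are regular. With a non-regular operand the result can come out regular or non-regular depending on the specific languages, so one has to work out L₁ − L₂ for this particular pair, as above.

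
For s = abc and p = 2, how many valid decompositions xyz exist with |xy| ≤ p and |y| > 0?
3

For s = 'abc' with pumping length p = 2:

Constraints: |xy| ≤ 2, |y| > 0

Valid decompositions (|xy| ≤ p, |y| ≥ 1):
  • x='', y='a', z='bc'
  • x='a', y='b', z='c'
  • x='', y='ab', z='c'

Total count: 3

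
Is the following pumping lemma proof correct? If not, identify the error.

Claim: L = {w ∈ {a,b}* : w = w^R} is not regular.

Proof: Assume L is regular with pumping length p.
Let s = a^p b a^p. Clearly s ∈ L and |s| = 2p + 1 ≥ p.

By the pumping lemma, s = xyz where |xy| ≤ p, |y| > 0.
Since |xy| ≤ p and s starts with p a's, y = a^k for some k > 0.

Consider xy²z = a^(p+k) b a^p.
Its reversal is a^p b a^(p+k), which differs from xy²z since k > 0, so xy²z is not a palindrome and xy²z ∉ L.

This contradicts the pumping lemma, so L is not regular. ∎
The proof is correct.

This proof is valid because:
1. s = a^p b a^p is in L and is chosen in terms of p, so |s| ≥ p holds for every p
2. The decomposition analysis is correct: |xy| ≤ p forces y to lie inside the leading a's
3. The contradiction is valid: a^(p+k) b a^p has more a's before the b than after it, so it is not a palindrome
4. The conclusion follows logically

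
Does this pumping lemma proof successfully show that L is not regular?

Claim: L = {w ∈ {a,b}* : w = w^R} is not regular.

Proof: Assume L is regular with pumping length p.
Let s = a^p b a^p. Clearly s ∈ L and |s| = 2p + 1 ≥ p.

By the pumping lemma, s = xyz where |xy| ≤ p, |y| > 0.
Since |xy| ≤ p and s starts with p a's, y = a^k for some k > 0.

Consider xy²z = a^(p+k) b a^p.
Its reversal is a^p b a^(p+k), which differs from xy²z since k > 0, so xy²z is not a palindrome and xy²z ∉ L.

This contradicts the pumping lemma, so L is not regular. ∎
The proof is correct.

This proof is valid because:
1. s = a^p b a^p is in L and is chosen in terms of p, so |s| ≥ p holds for every p
2. The decomposition analysis is correct: |xy| ≤ p forces y to lie inside the leading a's
3. The contradiction is valid: a^(p+k) b a^p has more a's before the b than after it, so it is not a palindrome
4. The conclusion follows logically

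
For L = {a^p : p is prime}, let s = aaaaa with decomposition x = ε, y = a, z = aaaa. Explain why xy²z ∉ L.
xy²z = aaaaaa ∉ L

Pumping with i = 2 replaces y = a by y² = aa:
- Original: s = xyz = aaaaa; aaaaa has length 5, which is prime, so it is in L
- Pumped: xy²z = ε · aa · aaaa = aaaaaa
- aaaaaa has length 6 = 2 × 3, which is not prime, so it is not in L

The pumping lemma would require xy²z ∈ L, so this decomposition yields a contradiction.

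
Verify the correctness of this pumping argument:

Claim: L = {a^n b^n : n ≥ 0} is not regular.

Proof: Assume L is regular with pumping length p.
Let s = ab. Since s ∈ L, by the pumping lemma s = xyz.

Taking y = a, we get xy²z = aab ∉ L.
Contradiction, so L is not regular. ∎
The proof is INCORRECT.

Error: The string s = ab may be shorter than p.
The pumping lemma only applies to strings with |s| ≥ p, and p is not under our control.
We must choose s in terms of p, e.g. s = a^p b^p, to ensure |s| ≥ p.
(The proof also fixes one particular y; a valid argument must handle every decomposition with |xy| ≤ p and |y| ≥ 1 — for s = a^p b^p this forces y = a^k, and then xy²z = a^(p+k) b^p ∉ L.)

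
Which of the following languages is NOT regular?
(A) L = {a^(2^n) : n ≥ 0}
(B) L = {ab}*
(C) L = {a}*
(A) {a^(2^n) : n ≥ 0}

(A) L = {a^(2^n) : n ≥ 0} is NOT regular.

The pumping lemma can be used to prove this:
After pumping, length is no longer a power of 2

The other languages are regular because they can be recognized by finite automata.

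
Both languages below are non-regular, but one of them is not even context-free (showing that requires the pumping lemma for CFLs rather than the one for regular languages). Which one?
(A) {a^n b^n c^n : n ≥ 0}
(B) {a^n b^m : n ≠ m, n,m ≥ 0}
(A) {a^n b^n c^n : n ≥ 0}

(A) {a^n b^n c^n : n ≥ 0} requires the CFL pumping lemma.

- {a^n b^m : n ≠ m, n,m ≥ 0} is context-free (but not regular)
  • Can be shown non-regular with the regular pumping lemma
  • After pumping a's, we can make n = m

- {a^n b^n c^n : n ≥ 0} is NOT context-free
  • Requires the CFL pumping lemma to prove
  • Cannot maintain three equal counts simultaneously

The CFL pumping lemma is "stronger" in that it can prove non-membership
in the larger class of context-free languages.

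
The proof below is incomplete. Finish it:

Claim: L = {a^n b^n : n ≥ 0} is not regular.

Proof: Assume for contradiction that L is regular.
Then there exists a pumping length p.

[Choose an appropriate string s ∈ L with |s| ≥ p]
s = a^p b^p

This string is in L (has equal a's and b's) and has length 2p ≥ p.
Any decomposition xyz with |xy| ≤ p means y consists only of a's,
so pumping will unbalance the counts.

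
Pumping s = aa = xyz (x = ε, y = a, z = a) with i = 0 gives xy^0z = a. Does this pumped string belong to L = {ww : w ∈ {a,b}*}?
No

xy⁰z = ε · ε · a = a.
a has odd length 1, so it cannot be written as ww and is not in L.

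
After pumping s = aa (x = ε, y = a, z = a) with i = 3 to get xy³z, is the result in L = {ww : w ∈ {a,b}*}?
Yes

xy³z = ε · aaa · a = aaaa.
aaaa splits into halves aa · aa, which are equal, so it is in L (w = aa).
(A single pumped string landing in L is not a contradiction by itself; a non-regularity proof needs some i for which xy^i z ∉ L, for every admissible decomposition.)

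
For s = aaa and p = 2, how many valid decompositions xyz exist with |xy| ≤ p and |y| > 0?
3

For s = 'aaa' with pumping length p = 2:

Constraints: |xy| ≤ 2, |y| > 0

Valid decompositions (|xy| ≤ p, |y| ≥ 1):
  • x='', y='a', z='aa'
  • x='a', y='a', z='a'
  • x='', y='aa', z='a'

Total count: 3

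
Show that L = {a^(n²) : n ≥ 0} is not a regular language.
Assume for contradiction that L is regular, and let p ≥ 1 be the pumping length given by the pumping lemma.
Choose s = a^(p²). Then s ∈ L and |s| = p² ≥ p.
By the pumping lemma, s = xyz for some x, y, z with |xy| ≤ p, |y| ≥ 1, and xy^i z ∈ L for every i ≥ 0.
Here y = a^k for some k with 1 ≤ k ≤ |xy| ≤ p.

Take i = 2: |xy²z| = p² + k.
Now p² < p² + k ≤ p² + p < p² + 2p + 1 = (p + 1)².
So |xy²z| lies strictly between the consecutive squares p² and (p + 1)², hence is not a perfect square, and xy²z ∉ L.

This contradicts the pumping lemma, which requires xy^i z ∈ L for all i ≥ 0.
Hence L = {a^(n²) : n ≥ 0} is not regular. ∎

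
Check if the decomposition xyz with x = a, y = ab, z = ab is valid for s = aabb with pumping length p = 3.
Violated: xyz = s

The decomposition x = a, y = ab, z = ab for s = aabb with p = 3
violates the constraint: xyz = s

xyz = 'a' + 'ab' + 'ab' = 'aabab' ≠ 'aabb' = s. The decomposition doesn't reconstruct s.

Pumping lemma constraints:
1. xyz = s (decomposition is valid)
2. |xy| ≤ p
3. |y| > 0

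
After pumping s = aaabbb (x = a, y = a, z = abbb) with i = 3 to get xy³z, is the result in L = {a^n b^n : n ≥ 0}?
No

xy³z = a · aaa · abbb = aaaaabbb.
aaaaabbb has 5 a's and 3 b's; 5 ≠ 3, so it is not in L.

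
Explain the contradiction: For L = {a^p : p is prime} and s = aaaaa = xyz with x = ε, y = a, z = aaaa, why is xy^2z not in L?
xy²z = aaaaaa ∉ L

Pumping with i = 2 replaces y = a by y² = aa:
- Original: s = xyz = aaaaa; aaaaa has length 5, which is prime, so it is in L
- Pumped: xy²z = ε · aa · aaaa = aaaaaa
- aaaaaa has length 6 = 2 × 3, which is not prime, so it is not in L

The pumping lemma would require xy²z ∈ L, so this decomposition yields a contradiction.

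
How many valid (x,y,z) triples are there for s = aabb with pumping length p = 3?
6

For s = 'aabb' with pumping length p = 3:

Constraints: |xy| ≤ 3, |y| > 0

Valid decompositions (|xy| ≤ p, |y| ≥ 1):
  • x='', y='a', z='abb'
  • x='a', y='a', z='bb'
  • x='', y='aa', z='bb'
  • x='aa', y='b', z='b'
  • x='a', y='ab', z='b'
  • x='', y='aab', z='b'

Total count: 6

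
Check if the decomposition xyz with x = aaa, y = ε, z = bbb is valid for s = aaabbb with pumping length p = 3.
Violated: |y| > 0

The decomposition x = aaa, y = ε, z = bbb for s = aaabbb with p = 3
violates the constraint: |y| > 0

|y| = 0, but the pumping lemma requires |y| > 0 (y must be non-empty).

Pumping lemma constraints:
1. xyz = s (decomposition is valid)
2. |xy| ≤ p
3. |y| > 0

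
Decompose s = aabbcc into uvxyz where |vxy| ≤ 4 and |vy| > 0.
u='a', v='a', x='bb', y='c', z='c'

For s = aabbcc with pumping length p = 4:

One valid decomposition:
- u = 'a'
- v = 'a'
- x = 'bb'
- y = 'c'
- z = 'c'

Verification:
- uvxyz = 'a' + 'a' + 'bb' + 'c' + 'c' = aabbcc ✓
- |vxy| = |'abbc'| = 4 ≤ 4 ✓
- |vy| = |'ac'| = 2 > 0 ✓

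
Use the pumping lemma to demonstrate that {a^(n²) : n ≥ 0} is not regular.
Assume for contradiction that L is regular, and let p ≥ 1 be the pumping length given by the pumping lemma.
Choose s = a^(p²). Then s ∈ L and |s| = p² ≥ p.
By the pumping lemma, s = xyz for some x, y, z with |xy| ≤ p, |y| ≥ 1, and xy^i z ∈ L for every i ≥ 0.
Here y = a^k for some k with 1 ≤ k ≤ |xy| ≤ p.

Take i = 2: |xy²z| = p² + k.
Now p² < p² + k ≤ p² + p < p² + 2p + 1 = (p + 1)².
So |xy²z| lies strictly between the consecutive squares p² and (p + 1)², hence is not a perfect square, and xy²z ∉ L.

This contradicts the pumping lemma, which requires xy^i z ∈ L for all i ≥ 0.
Hence L = {a^(n²) : n ≥ 0} is not regular. ∎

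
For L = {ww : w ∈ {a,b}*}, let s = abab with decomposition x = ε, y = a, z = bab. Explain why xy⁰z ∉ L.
xy⁰z = bab ∉ L

Pumping with i = 0 replaces y = a by y⁰ = ε:
- Original: s = xyz = abab; abab splits into halves ab · ab, which are equal, so it is in L (w = ab)
- Pumped: xy⁰z = ε · ε · bab = bab
- bab has odd length 3, so it cannot be written as ww and is not in L

The pumping lemma would require xy⁰z ∈ L, so this decomposition yields a contradiction.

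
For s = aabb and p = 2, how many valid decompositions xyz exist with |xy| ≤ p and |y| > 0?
3

For s = 'aabb' with pumping length p = 2:

Constraints: |xy| ≤ 2, |y| > 0

Valid decompositions (|xy| ≤ p, |y| ≥ 1):
  • x='', y='a', z='abb'
  • x='a', y='a', z='bb'
  • x='', y='aa', z='bb'

Total count: 3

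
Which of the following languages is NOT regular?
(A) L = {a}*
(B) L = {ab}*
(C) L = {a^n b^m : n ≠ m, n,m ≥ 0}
(C) {a^n b^m : n ≠ m, n,m ≥ 0}

(C) L = {a^n b^m : n ≠ m, n,m ≥ 0} is NOT regular.

The pumping lemma can be used to prove this:
After pumping a's, we can make n = m

The other languages are regular because they can be recognized by finite automata.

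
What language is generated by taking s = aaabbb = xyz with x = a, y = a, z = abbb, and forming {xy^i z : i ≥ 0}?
{xy^i z : i ≥ 0} = {a^(2+i) b^3 : i ≥ 0} = {aabbb, aaabbb, aaaabbb, ...}

With x = a, y = a, z = abbb: Starting with aaabbb and pumping the second 'a', we get strings with 2+i a's followed by 3 b's for i = 0, 1, 2, ...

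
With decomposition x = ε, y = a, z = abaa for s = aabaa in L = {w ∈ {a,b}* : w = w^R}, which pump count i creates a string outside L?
i = 0

xy⁰z = ε · ε · abaa = abaa; abaa reversed is aaba ≠ abaa, so it is not a palindrome and is not in L.
(Other choices also work, e.g. i = 2, 3; only i = 1 is guaranteed to stay in L since xy¹z = s.)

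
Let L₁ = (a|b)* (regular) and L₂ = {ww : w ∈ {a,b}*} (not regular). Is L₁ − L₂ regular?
No — L₁ − L₂ is not regular.

L₁ − L₂ is the complement of {ww} within {a,b}*. If it were regular, its complement {ww} would be regular as well (regular languages are closed under complement) — contradiction. So L₁ − L₂ is not regular.

Note that the bare facts "L₁ regular, L₂ non-regular" do not settle the question by themselves: the closure of regular languages under ∪, ∩, complement and difference applies only when BOTH operands are regular. With a non-regular operand the result can come out regular or non-regular depending on the specific languages, so one has to work out L₁ − L₂ for this particular pair, as above.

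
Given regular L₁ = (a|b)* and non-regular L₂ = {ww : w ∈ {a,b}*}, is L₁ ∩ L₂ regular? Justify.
No — L₁ ∩ L₂ is not regular.

(a|b)* is all strings over {a,b}, so L₁ ∩ L₂ = {ww : w ∈ {a,b}*} = L₂ itself, which is not regular (pump s = a^p b a^p b).

Note that the bare facts "L₁ regular, L₂ non-regular" do not settle the question by themselves: the closure of regular languages under ∪, ∩, complement and difference applies only when BOTH operands are regular. With a non-regular operand the result can come out regular or non-regular depending on the specific languages, so one has to work out L₁ ∩ L₂ for this particular pair, as above.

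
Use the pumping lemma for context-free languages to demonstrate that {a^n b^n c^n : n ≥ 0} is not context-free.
Assume for contradiction that L is context-free, and let p ≥ 1 be the pumping length given by the pumping lemma for CFLs.
Choose s = a^p b^p c^p. Then s ∈ L and |s| = 3p ≥ p.
By the CFL pumping lemma, s = uvxyz for some u, v, x, y, z with |vxy| ≤ p, |vy| ≥ 1, and uv^i xy^i z ∈ L for every i ≥ 0.

Because |vxy| ≤ p, the window vxy cannot contain both an a and a c: any substring of s containing both must include the entire block b^p plus at least one a and one c, so it has length ≥ p + 2 > p.
Hence at least one of the letters a, c does not occur in vy at all.

Take i = 0: the string uxz is obtained from s by deleting |vy| ≥ 1 symbols, so |uxz| = 3p − |vy| < 3p.
But the letter (a or c) that does not occur in vy still occurs exactly p times in uxz. Every string of L with exactly p copies of some letter is a^p b^p c^p, of length 3p. Since |uxz| < 3p, uxz ∉ L.

This contradicts the CFL pumping lemma, which requires uv^i xy^i z ∈ L for all i ≥ 0.
Hence L = {a^n b^n c^n : n ≥ 0} is not context-free. ∎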